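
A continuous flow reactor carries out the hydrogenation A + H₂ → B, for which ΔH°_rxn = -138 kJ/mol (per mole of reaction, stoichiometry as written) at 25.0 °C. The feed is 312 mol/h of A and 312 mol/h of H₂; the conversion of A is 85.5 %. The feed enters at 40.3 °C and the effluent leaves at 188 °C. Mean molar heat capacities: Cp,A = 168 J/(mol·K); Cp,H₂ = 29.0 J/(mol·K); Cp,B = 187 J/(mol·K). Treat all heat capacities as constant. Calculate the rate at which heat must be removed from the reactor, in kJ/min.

Q_out = 469 kJ/min

Extent of reaction ξ = 0.855 × 312 = 266.76 mol/h
Reaction term: ξ·ΔH°_rxn = 266.76 × -138 = -36813 kJ/h
Sensible, feed 40.3→25 °C: -940.4 kJ/h
Outlet flows (mol/h): A 45.24, H₂ 45.24, B 266.76
Sensible, products 25→188 °C: 9583.8 kJ/h
Q = ΔH = -28169 kJ/h = -7.8249 kW
Heat removed = 469.49 kJ/min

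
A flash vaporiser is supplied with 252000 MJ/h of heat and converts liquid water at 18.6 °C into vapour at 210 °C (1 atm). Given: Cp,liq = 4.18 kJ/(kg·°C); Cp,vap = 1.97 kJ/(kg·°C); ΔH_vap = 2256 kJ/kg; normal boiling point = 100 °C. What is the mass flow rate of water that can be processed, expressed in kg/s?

ṁ = 24.9 kg/s

Δh = 4.18×(100−18.6) + 2256 + 1.97×(210−100) = 2813 kJ/kg
Q = 252000 MJ/h = 70000 kJ/s = 70000 kJ/s
ṁ = Q/Δh = 70000 / 2813 = 24.885 kg/s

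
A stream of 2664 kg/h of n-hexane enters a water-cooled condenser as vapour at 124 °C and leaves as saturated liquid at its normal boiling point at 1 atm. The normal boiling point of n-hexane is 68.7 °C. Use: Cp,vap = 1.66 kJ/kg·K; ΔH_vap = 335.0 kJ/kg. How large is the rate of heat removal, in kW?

Q_c = 316 kW

vapour 124→68.7 °C: -91.798 kJ/kg
condensation at 68.7 °C: -335 kJ/kg
Δh = -91.798 + -335 = -426.8 kJ/kg
Q = ṁ·Δh = 2664 kg/h × -426.8 kJ/kg = -1.137e+06 kJ/h
|Q| = 315.83 kW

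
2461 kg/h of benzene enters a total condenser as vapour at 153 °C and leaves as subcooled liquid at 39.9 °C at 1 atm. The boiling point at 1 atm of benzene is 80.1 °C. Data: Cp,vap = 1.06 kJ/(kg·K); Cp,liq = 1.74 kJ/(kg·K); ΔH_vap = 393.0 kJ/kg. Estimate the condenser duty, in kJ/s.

vapour 153→80.1 °C: -77.274 kJ/kg
condensation at 80.1 °C: -393 kJ/kg
liquid 80.1→39.9 °C: -69.948 kJ/kg
Δh = -77.274 + -393 + -69.948 = -540.22 kJ/kg
Q = ṁ·Δh = 2461 kg/h × -540.22 kJ/kg = -1.3295e+06 kJ/h
|Q| = 369.3 kW

Q_c = 369 kJ/s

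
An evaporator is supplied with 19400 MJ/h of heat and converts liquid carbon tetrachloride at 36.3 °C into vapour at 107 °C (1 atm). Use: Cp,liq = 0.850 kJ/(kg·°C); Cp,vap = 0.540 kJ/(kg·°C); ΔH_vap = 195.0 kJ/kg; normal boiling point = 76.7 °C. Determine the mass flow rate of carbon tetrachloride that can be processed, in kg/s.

Δh = 0.850×(76.7−36.3) + 195.0 + 0.540×(107−76.7) = 245.7 kJ/kg
Q = 19400 MJ/h = 5388.9 kJ/s = 5388.9 kJ/s
ṁ = Q/Δh = 5388.9 / 245.7 = 21.933 kg/s

ṁ = 21.9 kg/s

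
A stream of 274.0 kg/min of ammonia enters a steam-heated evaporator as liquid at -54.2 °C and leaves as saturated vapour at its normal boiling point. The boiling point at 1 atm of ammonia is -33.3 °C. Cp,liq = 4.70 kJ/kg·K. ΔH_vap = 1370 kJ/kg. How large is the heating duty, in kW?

Q = 6700 kW

liquid -54.2→-33.3 °C: 98.23 kJ/kg
vaporisation at -33.3 °C: 1370 kJ/kg
Δh = 98.23 + 1370 = 1468.2 kJ/kg
Q = ṁ·Δh = 274.0 kg/min × 1468.2 kJ/kg = 402300 kJ/min
|Q| = 6704.9 kW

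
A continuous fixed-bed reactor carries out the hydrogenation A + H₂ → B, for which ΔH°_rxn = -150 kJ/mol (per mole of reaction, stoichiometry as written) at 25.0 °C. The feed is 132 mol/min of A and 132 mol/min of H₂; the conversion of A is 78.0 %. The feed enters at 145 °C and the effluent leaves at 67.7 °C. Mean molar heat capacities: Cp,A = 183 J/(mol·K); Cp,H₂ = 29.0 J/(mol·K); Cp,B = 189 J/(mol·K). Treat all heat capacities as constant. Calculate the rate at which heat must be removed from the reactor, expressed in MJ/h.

Q_out = 1060 MJ/h

Extent of reaction ξ = 0.780 × 132 = 102.96 mol/min
Reaction term: ξ·ΔH°_rxn = 102.96 × -150 = -15444 kJ/min
Sensible, feed 145→25 °C: -3358.1 kJ/min
Outlet flows (mol/min): A 29.04, H₂ 29.04, B 102.96
Sensible, products 25→67.7 °C: 1093.8 kJ/min
Q = ΔH = -17708 kJ/min = -295.14 kW
Heat removed = 1062.5 MJ/h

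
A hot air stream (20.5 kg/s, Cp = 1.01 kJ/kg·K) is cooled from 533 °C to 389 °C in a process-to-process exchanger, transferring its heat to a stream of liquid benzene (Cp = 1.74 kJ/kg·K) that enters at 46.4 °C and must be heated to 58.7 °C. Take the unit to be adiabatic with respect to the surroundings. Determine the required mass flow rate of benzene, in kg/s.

ṁ_c = 139 kg/s

Heat released by hot stream: Q = 20.5 × 1.01 × (533 − 389) = 2981.5 kJ/s
Energy balance on cold side (adiabatic exchanger): Q = ṁ_c·Cp_c·(T_c,out − T_c,in)
ṁ_c = 2981.5 / [1.74 × (58.7 − 46.4)] = 139.31 kg/s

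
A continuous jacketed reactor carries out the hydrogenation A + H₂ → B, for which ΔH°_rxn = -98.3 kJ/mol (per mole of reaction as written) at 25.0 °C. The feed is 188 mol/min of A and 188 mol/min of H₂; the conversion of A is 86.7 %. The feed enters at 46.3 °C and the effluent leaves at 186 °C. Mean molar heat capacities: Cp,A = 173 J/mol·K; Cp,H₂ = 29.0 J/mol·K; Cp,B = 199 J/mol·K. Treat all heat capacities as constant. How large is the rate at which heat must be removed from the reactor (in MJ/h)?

Extent of reaction ξ = 0.867 × 188 = 163 mol/min
Reaction term: ξ·ΔH°_rxn = 163 × -98.3 = -16023 kJ/min
Sensible, feed 46.3→25 °C: -808.89 kJ/min
Outlet flows (mol/min): A 25.004, H₂ 25.004, B 163
Sensible, products 25→186 °C: 6035.4 kJ/min
Q = ΔH = -10796 kJ/min = -179.93 kW
Heat removed = 647.76 MJ/h

Q_out = 648 MJ/h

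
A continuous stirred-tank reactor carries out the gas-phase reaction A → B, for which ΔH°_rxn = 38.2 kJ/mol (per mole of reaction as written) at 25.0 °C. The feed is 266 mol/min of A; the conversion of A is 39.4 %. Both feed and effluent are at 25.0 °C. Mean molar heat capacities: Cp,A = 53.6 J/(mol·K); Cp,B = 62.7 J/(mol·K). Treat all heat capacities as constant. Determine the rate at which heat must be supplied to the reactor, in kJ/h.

Q_in = 240000 kJ/h

Extent of reaction ξ = 0.394 × 266 = 104.8 mol/min
Reaction term: ξ·ΔH°_rxn = 104.8 × 38.2 = 4003.5 kJ/min
Q = ΔH = 4003.5 kJ/min = 66.725 kW
Heat supplied = 240210 kJ/h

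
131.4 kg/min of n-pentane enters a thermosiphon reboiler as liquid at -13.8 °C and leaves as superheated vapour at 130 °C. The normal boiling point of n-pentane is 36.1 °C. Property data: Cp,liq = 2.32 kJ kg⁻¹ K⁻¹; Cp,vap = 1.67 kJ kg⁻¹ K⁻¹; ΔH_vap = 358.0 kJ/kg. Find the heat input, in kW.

liquid -13.8→36.1 °C: 115.77 kJ/kg
vaporisation at 36.1 °C: 358 kJ/kg
vapour 36.1→130 °C: 156.81 kJ/kg
Δh = 115.77 + 358 + 156.81 = 630.58 kJ/kg
Q = ṁ·Δh = 131.4 kg/min × 630.58 kJ/kg = 82858 kJ/min
|Q| = 1381 kW

Q = 1380 kW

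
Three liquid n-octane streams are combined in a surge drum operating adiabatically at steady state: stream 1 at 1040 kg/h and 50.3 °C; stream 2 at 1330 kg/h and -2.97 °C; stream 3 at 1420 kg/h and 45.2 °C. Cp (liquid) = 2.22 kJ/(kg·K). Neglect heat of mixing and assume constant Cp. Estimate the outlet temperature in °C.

T_out = 29.7 °C

Energy balance with Q = 0: Σ ṁᵢCp,ᵢ(T_out − Tᵢ) = 0
Σ ṁᵢCp,ᵢTᵢ = 1040×2.22×50.3 + 1330×2.22×-2.97 + 1420×2.22×45.2 = 249850
Σ ṁᵢCp,ᵢ = 1040×2.22 + 1330×2.22 + 1420×2.22 = 8413.8
T_out = 249850 / 8413.8 = 29.695 °C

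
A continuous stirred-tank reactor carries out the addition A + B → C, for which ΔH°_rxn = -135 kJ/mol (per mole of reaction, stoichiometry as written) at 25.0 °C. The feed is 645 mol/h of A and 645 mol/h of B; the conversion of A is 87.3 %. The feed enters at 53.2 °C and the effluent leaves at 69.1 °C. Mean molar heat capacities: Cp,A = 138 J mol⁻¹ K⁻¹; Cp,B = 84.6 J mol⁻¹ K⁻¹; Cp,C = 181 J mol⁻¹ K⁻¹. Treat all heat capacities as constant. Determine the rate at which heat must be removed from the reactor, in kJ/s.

Extent of reaction ξ = 0.873 × 645 = 563.09 mol/h
Reaction term: ξ·ΔH°_rxn = 563.09 × -135 = -76016 kJ/h
Sensible, feed 53.2→25 °C: -4048.9 kJ/h
Outlet flows (mol/h): A 81.915, B 81.915, C 563.09
Sensible, products 25→69.1 °C: 5298.7 kJ/h
Q = ΔH = -74767 kJ/h = -20.769 kW
Heat removed = 20.769 kJ/s

Q_out = 20.8 kJ/s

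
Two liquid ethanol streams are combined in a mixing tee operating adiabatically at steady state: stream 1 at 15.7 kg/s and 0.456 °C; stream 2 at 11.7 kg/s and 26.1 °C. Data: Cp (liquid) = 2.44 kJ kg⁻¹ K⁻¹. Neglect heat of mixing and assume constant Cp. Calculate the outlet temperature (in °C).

T_out = 11.4 °C

No heat crosses the boundary, so H_out = H_in.
Σ ṁᵢCp,ᵢTᵢ = 15.7×2.44×0.456 + 11.7×2.44×26.1 = 762.57
Σ ṁᵢCp,ᵢ = 15.7×2.44 + 11.7×2.44 = 66.856
T_out = 762.57 / 66.856 = 11.406 °C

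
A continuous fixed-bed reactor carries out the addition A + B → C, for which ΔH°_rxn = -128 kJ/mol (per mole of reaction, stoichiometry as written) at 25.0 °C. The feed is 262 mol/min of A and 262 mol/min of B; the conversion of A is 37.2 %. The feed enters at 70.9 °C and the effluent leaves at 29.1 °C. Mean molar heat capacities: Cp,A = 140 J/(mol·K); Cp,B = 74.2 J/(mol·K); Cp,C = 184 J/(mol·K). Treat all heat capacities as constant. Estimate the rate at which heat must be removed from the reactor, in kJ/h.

Extent of reaction ξ = 0.372 × 262 = 97.464 mol/min
Reaction term: ξ·ΔH°_rxn = 97.464 × -128 = -12475 kJ/min
Sensible, feed 70.9→25 °C: -2575.9 kJ/min
Outlet flows (mol/min): A 164.54, B 164.54, C 97.464
Sensible, products 25→29.1 °C: 218.03 kJ/min
Q = ΔH = -14833 kJ/min = -247.22 kW
Heat removed = 890000 kJ/h

Q_out = 890000 kJ/h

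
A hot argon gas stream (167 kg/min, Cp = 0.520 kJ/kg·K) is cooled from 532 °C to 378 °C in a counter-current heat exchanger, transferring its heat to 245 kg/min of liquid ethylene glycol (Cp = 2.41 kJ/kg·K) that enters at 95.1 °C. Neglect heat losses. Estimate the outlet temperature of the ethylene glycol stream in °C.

T_c,out = 118 °C

Heat released by hot stream: Q = 167 × 0.520 × (532 − 378) = 13373 kJ/min
Energy balance on cold side (adiabatic exchanger): Q = ṁ_c·Cp_c·(T_c,out − T_c,in)
T_c,out = 95.1 + 13373/(245 × 2.41) = 117.75 °C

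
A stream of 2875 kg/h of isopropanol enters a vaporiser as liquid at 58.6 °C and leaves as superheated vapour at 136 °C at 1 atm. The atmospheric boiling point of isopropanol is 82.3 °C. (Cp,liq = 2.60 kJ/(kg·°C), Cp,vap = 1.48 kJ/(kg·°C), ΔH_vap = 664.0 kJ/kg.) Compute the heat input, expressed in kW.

liquid 58.6→82.3 °C: 61.62 kJ/kg
vaporisation at 82.3 °C: 664 kJ/kg
vapour 82.3→136 °C: 79.476 kJ/kg
Δh = 61.62 + 664 + 79.476 = 805.1 kJ/kg
Q = ṁ·Δh = 2875 kg/h × 805.1 kJ/kg = 2.3147e+06 kJ/h
|Q| = 642.96 kW

Q = 643 kW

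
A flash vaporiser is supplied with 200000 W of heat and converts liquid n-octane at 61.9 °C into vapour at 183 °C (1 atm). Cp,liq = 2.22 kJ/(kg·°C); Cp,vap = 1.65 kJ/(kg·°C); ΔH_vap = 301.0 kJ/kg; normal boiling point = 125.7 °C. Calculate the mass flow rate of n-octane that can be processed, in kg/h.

Δh = 2.22×(125.7−61.9) + 301.0 + 1.65×(183−125.7) = 537.18 kJ/kg
Q = 200000 W = 200 kJ/s = 720000 kJ/h
ṁ = Q/Δh = 720000 / 537.18 = 1340.3 kg/h

ṁ = 1340 kg/h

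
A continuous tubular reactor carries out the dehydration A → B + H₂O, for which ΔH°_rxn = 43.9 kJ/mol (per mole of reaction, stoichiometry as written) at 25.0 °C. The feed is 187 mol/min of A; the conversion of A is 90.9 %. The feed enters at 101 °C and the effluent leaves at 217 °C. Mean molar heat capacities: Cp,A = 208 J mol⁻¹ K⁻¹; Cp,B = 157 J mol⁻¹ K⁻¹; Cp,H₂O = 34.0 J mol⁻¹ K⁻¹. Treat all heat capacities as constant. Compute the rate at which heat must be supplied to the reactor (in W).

Extent of reaction ξ = 0.909 × 187 = 169.98 mol/min
Reaction term: ξ·ΔH°_rxn = 169.98 × 43.9 = 7462.3 kJ/min
Sensible, feed 101→25 °C: -2956.1 kJ/min
Outlet flows (mol/min): A 17.017, B 169.98, H₂O 169.98
Sensible, products 25→217 °C: 6913.2 kJ/min
Q = ΔH = 11419 kJ/min = 190.32 kW
Heat supplied = 190320 W

Q_in = 190000 W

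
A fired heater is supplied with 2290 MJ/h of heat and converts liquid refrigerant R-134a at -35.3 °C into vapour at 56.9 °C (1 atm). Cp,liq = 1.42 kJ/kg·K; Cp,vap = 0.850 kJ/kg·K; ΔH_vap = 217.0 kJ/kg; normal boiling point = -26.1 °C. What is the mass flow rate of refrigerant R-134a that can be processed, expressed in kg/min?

Δh = 1.42×(-26.1−-35.3) + 217.0 + 0.850×(56.9−-26.1) = 300.61 kJ/kg
Q = 2290 MJ/h = 636.11 kJ/s = 38167 kJ/min
ṁ = Q/Δh = 38167 / 300.61 = 126.96 kg/min

ṁ = 127 kg/min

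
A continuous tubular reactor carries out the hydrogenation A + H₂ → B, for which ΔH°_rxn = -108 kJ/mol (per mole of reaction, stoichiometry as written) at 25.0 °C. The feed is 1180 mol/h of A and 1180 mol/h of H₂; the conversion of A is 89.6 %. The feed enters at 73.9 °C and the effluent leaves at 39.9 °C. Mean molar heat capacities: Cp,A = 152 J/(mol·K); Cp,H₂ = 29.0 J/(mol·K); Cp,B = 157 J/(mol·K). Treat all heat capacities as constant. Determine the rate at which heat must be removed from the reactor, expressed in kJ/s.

Extent of reaction ξ = 0.896 × 1180 = 1057.3 mol/h
Reaction term: ξ·ΔH°_rxn = 1057.3 × -108 = -114190 kJ/h
Sensible, feed 73.9→25 °C: -10444 kJ/h
Outlet flows (mol/h): A 122.72, H₂ 122.72, B 1057.3
Sensible, products 25→39.9 °C: 2804.3 kJ/h
Q = ΔH = -121830 kJ/h = -33.841 kW
Heat removed = 33.841 kJ/s

Q_out = 33.8 kJ/s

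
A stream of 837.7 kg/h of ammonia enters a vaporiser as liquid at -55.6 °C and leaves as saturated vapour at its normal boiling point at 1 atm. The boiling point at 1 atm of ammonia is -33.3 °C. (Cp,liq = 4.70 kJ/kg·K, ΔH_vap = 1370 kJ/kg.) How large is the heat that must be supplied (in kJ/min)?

liquid -55.6→-33.3 °C: 104.81 kJ/kg
vaporisation at -33.3 °C: 1370 kJ/kg
Δh = 104.81 + 1370 = 1474.8 kJ/kg
Q = ṁ·Δh = 837.7 kg/h × 1474.8 kJ/kg = 1.2354e+06 kJ/h
|Q| = 343.18 kW = 20591 kJ/min

Q = 20600 kJ/min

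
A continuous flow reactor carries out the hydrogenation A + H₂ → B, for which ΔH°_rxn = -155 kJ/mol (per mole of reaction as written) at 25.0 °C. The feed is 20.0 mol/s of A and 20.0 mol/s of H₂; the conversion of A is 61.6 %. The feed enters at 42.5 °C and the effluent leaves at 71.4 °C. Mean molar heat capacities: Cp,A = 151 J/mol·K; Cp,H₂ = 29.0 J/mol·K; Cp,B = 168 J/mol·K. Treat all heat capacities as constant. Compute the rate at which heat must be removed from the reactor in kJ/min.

Extent of reaction ξ = 0.616 × 20.0 = 12.32 mol/s
Reaction term: ξ·ΔH°_rxn = 12.32 × -155 = -1909.6 kJ/s
Sensible, feed 42.5→25 °C: -63 kJ/s
Outlet flows (mol/s): A 7.68, H₂ 7.68, B 12.32
Sensible, products 25→71.4 °C: 160.18 kJ/s
Q = ΔH = -1812.4 kJ/s = -1812.4 kW
Heat removed = 108750 kJ/min

Q_out = 109000 kJ/min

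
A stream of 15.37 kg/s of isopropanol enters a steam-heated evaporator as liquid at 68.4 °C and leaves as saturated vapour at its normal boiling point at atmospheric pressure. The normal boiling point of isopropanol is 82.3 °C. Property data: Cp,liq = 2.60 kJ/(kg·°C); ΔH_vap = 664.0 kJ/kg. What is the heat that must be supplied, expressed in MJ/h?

Q = 38700 MJ/h

liquid 68.4→82.3 °C: 36.14 kJ/kg
vaporisation at 82.3 °C: 664 kJ/kg
Δh = 36.14 + 664 = 700.14 kJ/kg
Q = ṁ·Δh = 15.37 kg/s × 700.14 kJ/kg = 10761 kJ/s
|Q| = 10761 kW = 38740 MJ/h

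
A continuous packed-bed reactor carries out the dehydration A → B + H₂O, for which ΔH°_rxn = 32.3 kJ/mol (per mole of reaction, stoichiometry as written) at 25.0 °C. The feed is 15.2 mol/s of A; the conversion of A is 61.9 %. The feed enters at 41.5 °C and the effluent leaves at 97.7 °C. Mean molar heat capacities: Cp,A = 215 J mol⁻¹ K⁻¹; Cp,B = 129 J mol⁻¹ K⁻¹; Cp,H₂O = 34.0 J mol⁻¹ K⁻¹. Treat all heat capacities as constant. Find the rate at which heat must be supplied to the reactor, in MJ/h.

Extent of reaction ξ = 0.619 × 15.2 = 9.4088 mol/s
Reaction term: ξ·ΔH°_rxn = 9.4088 × 32.3 = 303.9 kJ/s
Sensible, feed 41.5→25 °C: -53.922 kJ/s
Outlet flows (mol/s): A 5.7912, B 9.4088, H₂O 9.4088
Sensible, products 25→97.7 °C: 202.01 kJ/s
Q = ΔH = 452 kJ/s = 452 kW
Heat supplied = 1627.2 MJ/h

Q_in = 1630 MJ/h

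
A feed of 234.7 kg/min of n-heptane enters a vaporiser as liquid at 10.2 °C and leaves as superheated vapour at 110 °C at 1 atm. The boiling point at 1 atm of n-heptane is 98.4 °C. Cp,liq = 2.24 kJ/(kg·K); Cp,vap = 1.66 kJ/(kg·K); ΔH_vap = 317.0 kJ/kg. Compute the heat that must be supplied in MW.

liquid 10.2→98.4 °C: 197.57 kJ/kg
vaporisation at 98.4 °C: 317 kJ/kg
vapour 98.4→110 °C: 19.256 kJ/kg
Δh = 197.57 + 317 + 19.256 = 533.82 kJ/kg
Q = ṁ·Δh = 234.7 kg/min × 533.82 kJ/kg = 125290 kJ/min
|Q| = 2088.1 kW = 2.0881 MW

Q = 2.09 MW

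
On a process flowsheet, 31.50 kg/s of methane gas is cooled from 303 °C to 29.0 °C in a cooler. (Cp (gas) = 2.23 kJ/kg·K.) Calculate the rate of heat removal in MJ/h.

Q = ṁ·Cp·ΔT = 31.50 × 2.23 × (29.0 − 303) = -19247 kJ/s
Cooling duty = 69290 MJ/h

Q_c = 69300 MJ/h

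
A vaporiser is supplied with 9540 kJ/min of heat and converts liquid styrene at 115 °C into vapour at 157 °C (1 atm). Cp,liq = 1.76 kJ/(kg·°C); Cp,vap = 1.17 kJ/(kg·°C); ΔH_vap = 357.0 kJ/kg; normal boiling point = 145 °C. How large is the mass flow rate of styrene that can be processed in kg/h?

ṁ = 1350 kg/h

Δh = 1.76×(145−115) + 357.0 + 1.17×(157−145) = 423.84 kJ/kg
Q = 9540 kJ/min = 159 kJ/s = 572400 kJ/h
ṁ = Q/Δh = 572400 / 423.84 = 1350.5 kg/h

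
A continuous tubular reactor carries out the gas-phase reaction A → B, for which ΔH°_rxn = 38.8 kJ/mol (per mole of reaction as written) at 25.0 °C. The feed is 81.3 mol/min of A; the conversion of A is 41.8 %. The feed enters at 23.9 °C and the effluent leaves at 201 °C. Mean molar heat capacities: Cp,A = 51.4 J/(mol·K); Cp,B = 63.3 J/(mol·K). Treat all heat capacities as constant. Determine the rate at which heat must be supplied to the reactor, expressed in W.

Extent of reaction ξ = 0.418 × 81.3 = 33.983 mol/min
Reaction term: ξ·ΔH°_rxn = 33.983 × 38.8 = 1318.6 kJ/min
Sensible, feed 23.9→25 °C: 4.5967 kJ/min
Outlet flows (mol/min): A 47.317, B 33.983
Sensible, products 25→201 °C: 806.65 kJ/min
Q = ΔH = 2129.8 kJ/min = 35.497 kW
Heat supplied = 35497 W

Q_in = 35500 W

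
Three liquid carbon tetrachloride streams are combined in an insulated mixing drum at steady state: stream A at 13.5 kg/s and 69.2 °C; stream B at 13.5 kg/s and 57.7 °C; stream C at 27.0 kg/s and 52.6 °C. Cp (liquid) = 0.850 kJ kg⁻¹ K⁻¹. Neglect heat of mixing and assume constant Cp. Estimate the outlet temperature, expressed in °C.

Adiabatic, steady state ⇒ Σ ṁᵢCp,ᵢ(T_out − Tᵢ) = 0
T_out = Σ ṁᵢCp,ᵢTᵢ / Σ ṁᵢCp,ᵢ
      = 2663.3 / 45.9 = 58.025 °C

T_out = 58.0 °C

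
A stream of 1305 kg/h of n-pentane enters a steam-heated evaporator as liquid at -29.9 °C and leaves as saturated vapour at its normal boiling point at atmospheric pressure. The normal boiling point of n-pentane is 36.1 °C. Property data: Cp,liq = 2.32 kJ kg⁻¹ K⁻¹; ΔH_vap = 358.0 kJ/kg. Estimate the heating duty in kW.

Q = 185 kW

liquid -29.9→36.1 °C: 153.12 kJ/kg
vaporisation at 36.1 °C: 358 kJ/kg
Δh = 153.12 + 358 = 511.12 kJ/kg
Q = ṁ·Δh = 1305 kg/h × 511.12 kJ/kg = 667010 kJ/h
|Q| = 185.28 kW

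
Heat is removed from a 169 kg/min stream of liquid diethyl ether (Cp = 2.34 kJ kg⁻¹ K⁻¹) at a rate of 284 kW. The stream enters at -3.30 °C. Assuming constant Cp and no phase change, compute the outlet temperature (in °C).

Q = 284 kW = 17040 kJ/min
ΔT = Q/(ṁ·Cp) = 17040/(169×2.34) = 43.089 K
T_out = -3.30 − 43.089 = -46.389 °C

T_out = -46.4 °C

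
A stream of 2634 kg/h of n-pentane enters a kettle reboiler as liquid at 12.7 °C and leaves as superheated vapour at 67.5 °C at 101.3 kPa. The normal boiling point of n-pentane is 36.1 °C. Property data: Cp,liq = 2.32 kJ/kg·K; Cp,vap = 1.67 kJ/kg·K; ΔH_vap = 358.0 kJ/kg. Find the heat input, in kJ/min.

Q = 20400 kJ/min

liquid 12.7→36.1 °C: 54.288 kJ/kg
vaporisation at 36.1 °C: 358 kJ/kg
vapour 36.1→67.5 °C: 52.438 kJ/kg
Δh = 54.288 + 358 + 52.438 = 464.73 kJ/kg
Q = ṁ·Δh = 2634 kg/h × 464.73 kJ/kg = 1.2241e+06 kJ/h
|Q| = 340.02 kW = 20401 kJ/min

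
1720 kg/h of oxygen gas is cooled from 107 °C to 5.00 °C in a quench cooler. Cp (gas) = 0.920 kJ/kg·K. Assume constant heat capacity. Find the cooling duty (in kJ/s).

Q = ṁ·Cp·ΔT = 1720 × 0.920 × (5.00 − 107) = -161400 kJ/h
Converting: 161400 / 3600 s = 44.835 kW

Q_c = 44.8 kJ/s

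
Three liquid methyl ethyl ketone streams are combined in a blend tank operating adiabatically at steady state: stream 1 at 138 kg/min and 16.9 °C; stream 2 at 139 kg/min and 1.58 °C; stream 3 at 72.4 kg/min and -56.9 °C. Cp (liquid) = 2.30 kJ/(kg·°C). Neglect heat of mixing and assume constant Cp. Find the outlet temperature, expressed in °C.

T_out = -4.49 °C

No heat crosses the boundary, so H_out = H_in.
Σ ṁᵢCp,ᵢTᵢ = 138×2.30×16.9 + 139×2.30×1.58 + 72.4×2.30×-56.9 = -3605.8
Σ ṁᵢCp,ᵢ = 138×2.30 + 139×2.30 + 72.4×2.30 = 803.62
T_out = -3605.8 / 803.62 = -4.4869 °C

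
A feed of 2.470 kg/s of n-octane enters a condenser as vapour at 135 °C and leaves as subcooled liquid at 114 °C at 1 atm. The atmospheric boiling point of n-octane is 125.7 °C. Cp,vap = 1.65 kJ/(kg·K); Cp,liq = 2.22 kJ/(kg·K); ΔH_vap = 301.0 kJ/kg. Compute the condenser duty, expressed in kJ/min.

Q_c = 50700 kJ/min

vapour 135→125.7 °C: -15.345 kJ/kg
condensation at 125.7 °C: -301 kJ/kg
liquid 125.7→114 °C: -25.974 kJ/kg
Δh = -15.345 + -301 + -25.974 = -342.32 kJ/kg
Q = ṁ·Δh = 2.470 kg/s × -342.32 kJ/kg = -845.53 kJ/s
|Q| = 845.53 kW = 50732 kJ/min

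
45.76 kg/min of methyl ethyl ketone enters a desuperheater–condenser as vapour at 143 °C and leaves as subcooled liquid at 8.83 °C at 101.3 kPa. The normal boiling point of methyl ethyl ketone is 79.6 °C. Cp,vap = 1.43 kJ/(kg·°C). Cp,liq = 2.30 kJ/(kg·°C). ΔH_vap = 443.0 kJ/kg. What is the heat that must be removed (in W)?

Q_c = 531000 W

vapour 143→79.6 °C: -90.662 kJ/kg
condensation at 79.6 °C: -443 kJ/kg
liquid 79.6→8.83 °C: -162.77 kJ/kg
Δh = -90.662 + -443 + -162.77 = -696.43 kJ/kg
Q = ṁ·Δh = 45.76 kg/min × -696.43 kJ/kg = -31869 kJ/min
|Q| = 531.15 kW = 531150 W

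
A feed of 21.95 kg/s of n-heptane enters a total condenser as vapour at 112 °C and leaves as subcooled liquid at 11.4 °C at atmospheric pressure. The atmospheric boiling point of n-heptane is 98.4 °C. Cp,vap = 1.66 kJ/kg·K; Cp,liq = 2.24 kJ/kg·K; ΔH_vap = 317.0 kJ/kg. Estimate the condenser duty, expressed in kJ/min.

vapour 112→98.4 °C: -22.576 kJ/kg
condensation at 98.4 °C: -317 kJ/kg
liquid 98.4→11.4 °C: -194.88 kJ/kg
Δh = -22.576 + -317 + -194.88 = -534.46 kJ/kg
Q = ṁ·Δh = 21.95 kg/s × -534.46 kJ/kg = -11731 kJ/s
|Q| = 11731 kW = 703880 kJ/min

Q_c = 704000 kJ/min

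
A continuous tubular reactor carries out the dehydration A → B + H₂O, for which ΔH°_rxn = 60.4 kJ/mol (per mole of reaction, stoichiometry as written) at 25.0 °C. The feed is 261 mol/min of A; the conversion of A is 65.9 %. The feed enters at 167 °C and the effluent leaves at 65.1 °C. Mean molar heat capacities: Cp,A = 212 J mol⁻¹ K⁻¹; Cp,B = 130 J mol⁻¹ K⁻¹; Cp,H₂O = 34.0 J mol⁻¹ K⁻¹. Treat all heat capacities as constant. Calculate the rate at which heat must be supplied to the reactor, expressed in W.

Q_in = 73700 W

Extent of reaction ξ = 0.659 × 261 = 172 mol/min
Reaction term: ξ·ΔH°_rxn = 172 × 60.4 = 10389 kJ/min
Sensible, feed 167→25 °C: -7857.1 kJ/min
Outlet flows (mol/min): A 89.001, B 172, H₂O 172
Sensible, products 25→65.1 °C: 1887.7 kJ/min
Q = ΔH = 4419.3 kJ/min = 73.656 kW
Heat supplied = 73656 W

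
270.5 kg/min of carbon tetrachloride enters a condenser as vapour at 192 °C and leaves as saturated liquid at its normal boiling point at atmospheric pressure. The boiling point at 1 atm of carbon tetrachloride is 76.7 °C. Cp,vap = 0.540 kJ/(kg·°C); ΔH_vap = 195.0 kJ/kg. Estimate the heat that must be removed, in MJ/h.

vapour 192→76.7 °C: -62.262 kJ/kg
condensation at 76.7 °C: -195 kJ/kg
Δh = -62.262 + -195 = -257.26 kJ/kg
Q = ṁ·Δh = 270.5 kg/min × -257.26 kJ/kg = -69589 kJ/min
|Q| = 1159.8 kW = 4175.4 MJ/h

Q_c = 4180 MJ/h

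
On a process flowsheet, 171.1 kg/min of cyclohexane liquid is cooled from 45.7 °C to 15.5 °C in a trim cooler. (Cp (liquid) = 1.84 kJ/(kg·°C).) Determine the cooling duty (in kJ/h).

Q = ṁ·Cp·ΔT = 171.1 × 1.84 × (15.5 − 45.7) = -9507.7 kJ/min
Converting: 9507.7 / 60 s = 158.46 kW
Cooling duty = 570460 kJ/h

Q_c = 570000 kJ/h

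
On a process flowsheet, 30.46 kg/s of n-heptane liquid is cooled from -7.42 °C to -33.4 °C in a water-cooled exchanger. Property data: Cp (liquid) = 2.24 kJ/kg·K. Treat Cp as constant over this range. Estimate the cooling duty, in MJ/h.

Q_c = 6380 MJ/h

Q = ṁ·Cp·ΔT = 30.46 × 2.24 × (-33.4 − -7.42) = -1772.6 kJ/s
Cooling duty = 6381.5 MJ/h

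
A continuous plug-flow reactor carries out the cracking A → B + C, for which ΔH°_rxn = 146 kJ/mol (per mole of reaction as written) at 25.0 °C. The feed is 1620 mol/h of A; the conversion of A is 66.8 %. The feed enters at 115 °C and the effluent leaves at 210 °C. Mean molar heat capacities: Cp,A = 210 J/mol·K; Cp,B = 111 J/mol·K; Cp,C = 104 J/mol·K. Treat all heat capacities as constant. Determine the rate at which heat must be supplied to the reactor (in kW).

Extent of reaction ξ = 0.668 × 1620 = 1082.2 mol/h
Reaction term: ξ·ΔH°_rxn = 1082.2 × 146 = 158000 kJ/h
Sensible, feed 115→25 °C: -30618 kJ/h
Outlet flows (mol/h): A 537.84, B 1082.2, C 1082.2
Sensible, products 25→210 °C: 63938 kJ/h
Q = ΔH = 191320 kJ/h = 53.143 kW
Heat supplied = 53.143 kW

Q_in = 53.1 kW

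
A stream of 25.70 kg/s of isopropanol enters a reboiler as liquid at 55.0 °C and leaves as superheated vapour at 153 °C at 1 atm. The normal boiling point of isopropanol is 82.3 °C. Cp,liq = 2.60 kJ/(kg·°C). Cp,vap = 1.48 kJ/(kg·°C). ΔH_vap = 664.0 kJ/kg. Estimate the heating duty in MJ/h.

liquid 55.0→82.3 °C: 70.98 kJ/kg
vaporisation at 82.3 °C: 664 kJ/kg
vapour 82.3→153 °C: 104.64 kJ/kg
Δh = 70.98 + 664 + 104.64 = 839.62 kJ/kg
Q = ṁ·Δh = 25.70 kg/s × 839.62 kJ/kg = 21578 kJ/s
|Q| = 21578 kW = 77681 MJ/h

Q = 77700 MJ/h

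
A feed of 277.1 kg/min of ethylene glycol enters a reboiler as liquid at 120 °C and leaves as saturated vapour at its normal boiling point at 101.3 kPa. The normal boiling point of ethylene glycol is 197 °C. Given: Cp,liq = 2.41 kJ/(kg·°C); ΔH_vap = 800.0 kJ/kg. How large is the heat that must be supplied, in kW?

Q = 4550 kW

liquid 120→197 °C: 185.57 kJ/kg
vaporisation at 197 °C: 800 kJ/kg
Δh = 185.57 + 800 = 985.57 kJ/kg
Q = ṁ·Δh = 277.1 kg/min × 985.57 kJ/kg = 273100 kJ/min
|Q| = 4551.7 kW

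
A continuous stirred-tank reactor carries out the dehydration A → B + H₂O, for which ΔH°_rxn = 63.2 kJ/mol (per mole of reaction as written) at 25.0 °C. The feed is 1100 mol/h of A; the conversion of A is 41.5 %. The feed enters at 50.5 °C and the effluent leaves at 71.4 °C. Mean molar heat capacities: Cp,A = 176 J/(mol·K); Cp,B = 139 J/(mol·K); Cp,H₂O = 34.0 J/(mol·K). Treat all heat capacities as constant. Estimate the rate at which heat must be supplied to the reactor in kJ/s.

Q_in = 9.12 kJ/s

Extent of reaction ξ = 0.415 × 1100 = 456.5 mol/h
Reaction term: ξ·ΔH°_rxn = 456.5 × 63.2 = 28851 kJ/h
Sensible, feed 50.5→25 °C: -4936.8 kJ/h
Outlet flows (mol/h): A 643.5, B 456.5, H₂O 456.5
Sensible, products 25→71.4 °C: 8919.5 kJ/h
Q = ΔH = 32833 kJ/h = 9.1204 kW
Heat supplied = 9.1204 kJ/s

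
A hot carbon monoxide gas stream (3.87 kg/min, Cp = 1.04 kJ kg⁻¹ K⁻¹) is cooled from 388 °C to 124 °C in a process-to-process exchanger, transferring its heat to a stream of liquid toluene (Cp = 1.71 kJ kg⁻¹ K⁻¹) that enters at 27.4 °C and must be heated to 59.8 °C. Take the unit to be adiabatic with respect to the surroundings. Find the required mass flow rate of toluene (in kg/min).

Heat released by hot stream: Q = 3.87 × 1.04 × (388 − 124) = 1062.5 kJ/min
Energy balance on cold side (adiabatic exchanger): Q = ṁ_c·Cp_c·(T_c,out − T_c,in)
ṁ_c = 1062.5 / [1.71 × (59.8 − 27.4)] = 19.178 kg/min

ṁ_c = 19.2 kg/min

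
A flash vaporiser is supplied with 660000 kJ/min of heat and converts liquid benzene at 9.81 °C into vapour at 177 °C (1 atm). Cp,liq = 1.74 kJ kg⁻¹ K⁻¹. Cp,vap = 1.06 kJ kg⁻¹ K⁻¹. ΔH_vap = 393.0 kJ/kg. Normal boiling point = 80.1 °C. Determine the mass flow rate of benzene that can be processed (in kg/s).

ṁ = 17.8 kg/s

Δh = 1.74×(80.1−9.81) + 393.0 + 1.06×(177−80.1) = 618.02 kJ/kg
Q = 660000 kJ/min = 11000 kJ/s = 11000 kJ/s
ṁ = Q/Δh = 11000 / 618.02 = 17.799 kg/s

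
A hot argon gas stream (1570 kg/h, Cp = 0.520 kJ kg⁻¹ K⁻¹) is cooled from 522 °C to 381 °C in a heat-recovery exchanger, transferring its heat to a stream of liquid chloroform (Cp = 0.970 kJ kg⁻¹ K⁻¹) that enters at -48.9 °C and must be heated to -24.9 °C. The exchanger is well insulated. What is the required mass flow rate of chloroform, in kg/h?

Heat released by hot stream: Q = 1570 × 0.520 × (522 − 381) = 115110 kJ/h
Energy balance on cold side (adiabatic exchanger): Q = ṁ_c·Cp_c·(T_c,out − T_c,in)
ṁ_c = 115110 / [0.970 × (-24.9 − -48.9)] = 4944.7 kg/h

ṁ_c = 4940 kg/h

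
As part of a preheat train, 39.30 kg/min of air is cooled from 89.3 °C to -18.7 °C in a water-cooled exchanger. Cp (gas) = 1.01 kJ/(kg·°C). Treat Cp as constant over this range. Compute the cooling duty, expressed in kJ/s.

Q_c = 71.4 kJ/s

Q = ṁ·Cp·ΔT = 39.30 × 1.01 × (-18.7 − 89.3) = -4286.8 kJ/min
Converting: 4286.8 / 60 s = 71.447 kW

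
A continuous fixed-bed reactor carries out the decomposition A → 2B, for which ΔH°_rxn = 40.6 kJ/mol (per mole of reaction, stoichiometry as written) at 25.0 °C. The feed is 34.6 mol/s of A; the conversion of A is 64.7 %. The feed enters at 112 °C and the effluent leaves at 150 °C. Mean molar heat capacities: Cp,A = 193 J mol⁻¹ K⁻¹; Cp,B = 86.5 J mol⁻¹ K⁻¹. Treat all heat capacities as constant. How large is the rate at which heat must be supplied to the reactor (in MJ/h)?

Q_in = 3980 MJ/h

Extent of reaction ξ = 0.647 × 34.6 = 22.386 mol/s
Reaction term: ξ·ΔH°_rxn = 22.386 × 40.6 = 908.88 kJ/s
Sensible, feed 112→25 °C: -580.97 kJ/s
Outlet flows (mol/s): A 12.214, B 44.772
Sensible, products 25→150 °C: 778.76 kJ/s
Q = ΔH = 1106.7 kJ/s = 1106.7 kW
Heat supplied = 3984 MJ/h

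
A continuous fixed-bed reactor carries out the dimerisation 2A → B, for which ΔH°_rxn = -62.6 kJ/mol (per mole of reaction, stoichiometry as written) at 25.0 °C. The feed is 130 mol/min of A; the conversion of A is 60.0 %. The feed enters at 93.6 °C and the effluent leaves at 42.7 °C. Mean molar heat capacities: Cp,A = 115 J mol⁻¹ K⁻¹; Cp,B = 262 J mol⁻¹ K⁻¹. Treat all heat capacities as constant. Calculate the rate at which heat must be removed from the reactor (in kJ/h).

Extent of reaction ξ = 0.600 × 130 / 2 = 39 mol/min
Reaction term: ξ·ΔH°_rxn = 39 × -62.6 = -2441.4 kJ/min
Sensible, feed 93.6→25 °C: -1025.6 kJ/min
Outlet flows (mol/min): A 52, B 39
Sensible, products 25→42.7 °C: 286.7 kJ/min
Q = ΔH = -3180.3 kJ/min = -53.004 kW
Heat removed = 190820 kJ/h

Q_out = 191000 kJ/h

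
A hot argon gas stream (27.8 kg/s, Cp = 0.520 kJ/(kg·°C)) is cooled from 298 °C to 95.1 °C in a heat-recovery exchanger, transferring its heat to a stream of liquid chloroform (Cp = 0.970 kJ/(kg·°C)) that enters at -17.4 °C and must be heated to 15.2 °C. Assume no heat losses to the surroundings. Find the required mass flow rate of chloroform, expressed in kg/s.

ṁ_c = 92.8 kg/s

Heat released by hot stream: Q = 27.8 × 0.520 × (298 − 95.1) = 2933.1 kJ/s
Energy balance on cold side (adiabatic exchanger): Q = ṁ_c·Cp_c·(T_c,out − T_c,in)
ṁ_c = 2933.1 / [0.970 × (15.2 − -17.4)] = 92.756 kg/s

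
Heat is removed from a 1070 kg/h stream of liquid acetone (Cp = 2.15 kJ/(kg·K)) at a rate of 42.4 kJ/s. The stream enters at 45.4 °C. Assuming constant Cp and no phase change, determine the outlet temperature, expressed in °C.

Q = 42.4 kJ/s = 152640 kJ/h
ΔT = Q/(ṁ·Cp) = 152640/(1070×2.15) = 66.351 K
T_out = 45.4 − 66.351 = -20.951 °C

T_out = -21.0 °C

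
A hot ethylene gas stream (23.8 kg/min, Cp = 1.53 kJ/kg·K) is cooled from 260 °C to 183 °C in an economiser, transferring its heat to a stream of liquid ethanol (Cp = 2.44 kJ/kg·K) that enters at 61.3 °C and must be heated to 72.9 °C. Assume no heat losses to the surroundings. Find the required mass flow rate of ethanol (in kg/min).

ṁ_c = 99.1 kg/min

Heat released by hot stream: Q = 23.8 × 1.53 × (260 − 183) = 2803.9 kJ/min
Energy balance on cold side (adiabatic exchanger): Q = ṁ_c·Cp_c·(T_c,out − T_c,in)
ṁ_c = 2803.9 / [2.44 × (72.9 − 61.3)] = 99.063 kg/min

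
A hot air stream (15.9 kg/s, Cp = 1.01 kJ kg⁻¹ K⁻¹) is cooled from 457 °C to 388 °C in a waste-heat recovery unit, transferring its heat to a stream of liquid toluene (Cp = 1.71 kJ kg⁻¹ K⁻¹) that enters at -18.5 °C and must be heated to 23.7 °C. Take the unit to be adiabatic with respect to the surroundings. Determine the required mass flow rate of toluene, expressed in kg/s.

ṁ_c = 15.4 kg/s

Heat released by hot stream: Q = 15.9 × 1.01 × (457 − 388) = 1108.1 kJ/s
Energy balance on cold side (adiabatic exchanger): Q = ṁ_c·Cp_c·(T_c,out − T_c,in)
ṁ_c = 1108.1 / [1.71 × (23.7 − -18.5)] = 15.355 kg/s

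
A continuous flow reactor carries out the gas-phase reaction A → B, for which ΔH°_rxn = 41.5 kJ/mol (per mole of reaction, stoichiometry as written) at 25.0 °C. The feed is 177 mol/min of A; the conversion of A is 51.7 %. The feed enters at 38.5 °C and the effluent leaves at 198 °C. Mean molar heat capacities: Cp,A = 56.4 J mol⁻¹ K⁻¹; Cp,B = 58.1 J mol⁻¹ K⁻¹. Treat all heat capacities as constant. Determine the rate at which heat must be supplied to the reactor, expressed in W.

Extent of reaction ξ = 0.517 × 177 = 91.509 mol/min
Reaction term: ξ·ΔH°_rxn = 91.509 × 41.5 = 3797.6 kJ/min
Sensible, feed 38.5→25 °C: -134.77 kJ/min
Outlet flows (mol/min): A 85.491, B 91.509
Sensible, products 25→198 °C: 1753.9 kJ/min
Q = ΔH = 5416.8 kJ/min = 90.28 kW
Heat supplied = 90280 W

Q_in = 90300 W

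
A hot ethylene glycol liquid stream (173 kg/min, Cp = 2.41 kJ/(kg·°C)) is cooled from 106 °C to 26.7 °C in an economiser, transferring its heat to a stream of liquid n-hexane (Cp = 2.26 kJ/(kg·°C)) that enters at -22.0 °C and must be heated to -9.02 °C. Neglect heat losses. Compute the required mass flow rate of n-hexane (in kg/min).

Heat released by hot stream: Q = 173 × 2.41 × (106 − 26.7) = 33063 kJ/min
Energy balance on cold side (adiabatic exchanger): Q = ṁ_c·Cp_c·(T_c,out − T_c,in)
ṁ_c = 33063 / [2.26 × (-9.02 − -22.0)] = 1127.1 kg/min

ṁ_c = 1130 kg/min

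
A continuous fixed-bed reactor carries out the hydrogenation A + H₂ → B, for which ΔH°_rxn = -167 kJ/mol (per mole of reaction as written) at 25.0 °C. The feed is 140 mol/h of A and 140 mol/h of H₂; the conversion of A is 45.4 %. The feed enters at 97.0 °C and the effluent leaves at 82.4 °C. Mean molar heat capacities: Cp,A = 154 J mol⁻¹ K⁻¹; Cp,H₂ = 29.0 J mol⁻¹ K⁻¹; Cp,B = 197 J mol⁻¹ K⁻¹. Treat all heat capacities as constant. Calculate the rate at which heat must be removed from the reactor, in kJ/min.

Extent of reaction ξ = 0.454 × 140 = 63.56 mol/h
Reaction term: ξ·ΔH°_rxn = 63.56 × -167 = -10615 kJ/h
Sensible, feed 97.0→25 °C: -1844.6 kJ/h
Outlet flows (mol/h): A 76.44, H₂ 76.44, B 63.56
Sensible, products 25→82.4 °C: 1521.7 kJ/h
Q = ΔH = -10937 kJ/h = -3.0382 kW
Heat removed = 182.29 kJ/min

Q_out = 182 kJ/min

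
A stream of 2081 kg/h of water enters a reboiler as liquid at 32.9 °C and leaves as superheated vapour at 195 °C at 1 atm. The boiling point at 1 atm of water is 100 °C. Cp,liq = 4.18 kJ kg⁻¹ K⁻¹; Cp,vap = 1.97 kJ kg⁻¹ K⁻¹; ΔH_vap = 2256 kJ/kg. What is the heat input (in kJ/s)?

liquid 32.9→100 °C: 280.48 kJ/kg
vaporisation at 100 °C: 2256 kJ/kg
vapour 100→195 °C: 187.15 kJ/kg
Δh = 280.48 + 2256 + 187.15 = 2723.6 kJ/kg
Q = ṁ·Δh = 2081 kg/h × 2723.6 kJ/kg = 5.6679e+06 kJ/h
|Q| = 1574.4 kW

Q = 1570 kJ/s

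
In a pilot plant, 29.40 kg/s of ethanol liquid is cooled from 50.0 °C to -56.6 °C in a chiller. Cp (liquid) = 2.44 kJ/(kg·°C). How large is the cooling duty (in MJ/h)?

Q = ṁ·Cp·ΔT = 29.40 × 2.44 × (-56.6 − 50.0) = -7647.1 kJ/s
Cooling duty = 27529 MJ/h

Q_c = 27500 MJ/h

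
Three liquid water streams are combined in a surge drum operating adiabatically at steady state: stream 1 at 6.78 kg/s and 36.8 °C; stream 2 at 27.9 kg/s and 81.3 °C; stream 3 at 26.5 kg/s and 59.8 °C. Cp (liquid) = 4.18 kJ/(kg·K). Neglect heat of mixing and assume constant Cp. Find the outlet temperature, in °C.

Energy balance with Q = 0: Σ ṁᵢCp,ᵢ(T_out − Tᵢ) = 0
Σ ṁᵢCp,ᵢTᵢ = 6.78×4.18×36.8 + 27.9×4.18×81.3 + 26.5×4.18×59.8 = 17148
Σ ṁᵢCp,ᵢ = 6.78×4.18 + 27.9×4.18 + 26.5×4.18 = 255.73
T_out = 17148 / 255.73 = 67.056 °C

T_out = 67.1 °C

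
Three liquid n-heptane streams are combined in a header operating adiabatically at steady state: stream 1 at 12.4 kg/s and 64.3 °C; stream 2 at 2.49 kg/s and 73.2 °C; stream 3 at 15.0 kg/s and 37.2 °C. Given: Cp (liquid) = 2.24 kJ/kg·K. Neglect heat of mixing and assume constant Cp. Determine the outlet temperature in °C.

T_out = 51.4 °C

No heat crosses the boundary, so H_out = H_in.
T_out = Σ ṁᵢCp,ᵢTᵢ / Σ ṁᵢCp,ᵢ
      = 3444.2 / 66.954 = 51.442 °C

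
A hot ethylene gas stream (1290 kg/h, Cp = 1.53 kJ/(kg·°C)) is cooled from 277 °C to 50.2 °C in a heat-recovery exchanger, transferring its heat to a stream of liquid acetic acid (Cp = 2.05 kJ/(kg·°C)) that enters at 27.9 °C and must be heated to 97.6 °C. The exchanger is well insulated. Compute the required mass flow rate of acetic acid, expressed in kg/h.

ṁ_c = 3130 kg/h

Heat released by hot stream: Q = 1290 × 1.53 × (277 − 50.2) = 447640 kJ/h
Energy balance on cold side (adiabatic exchanger): Q = ṁ_c·Cp_c·(T_c,out − T_c,in)
ṁ_c = 447640 / [2.05 × (97.6 − 27.9)] = 3132.8 kg/h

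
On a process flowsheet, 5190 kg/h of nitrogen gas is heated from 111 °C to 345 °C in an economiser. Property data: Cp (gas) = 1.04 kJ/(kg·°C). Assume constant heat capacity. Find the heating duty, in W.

Q = 351000 W

Q = ṁ·Cp·ΔT = 5190 × 1.04 × (345 − 111) = 1.263e+06 kJ/h
Converting: 1.263e+06 / 3600 s = 350.84 kW
Heating duty = 350840 W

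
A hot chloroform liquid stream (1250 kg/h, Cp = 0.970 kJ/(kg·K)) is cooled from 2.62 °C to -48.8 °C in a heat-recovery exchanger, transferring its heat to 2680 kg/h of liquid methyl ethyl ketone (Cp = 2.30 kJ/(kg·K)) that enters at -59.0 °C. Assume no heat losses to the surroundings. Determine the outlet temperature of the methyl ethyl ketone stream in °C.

Heat released by hot stream: Q = 1250 × 0.970 × (2.62 − -48.8) = 62347 kJ/h
Energy balance on cold side (adiabatic exchanger): Q = ṁ_c·Cp_c·(T_c,out − T_c,in)
T_c,out = -59.0 + 62347/(2680 × 2.30) = -48.885 °C

T_c,out = -48.9 °C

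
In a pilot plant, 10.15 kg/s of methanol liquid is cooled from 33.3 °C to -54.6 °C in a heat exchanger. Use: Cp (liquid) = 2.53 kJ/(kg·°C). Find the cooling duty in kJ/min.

Q_c = 135000 kJ/min

Q = ṁ·Cp·ΔT = 10.15 × 2.53 × (-54.6 − 33.3) = -2257.2 kJ/s
Cooling duty = 135430 kJ/min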